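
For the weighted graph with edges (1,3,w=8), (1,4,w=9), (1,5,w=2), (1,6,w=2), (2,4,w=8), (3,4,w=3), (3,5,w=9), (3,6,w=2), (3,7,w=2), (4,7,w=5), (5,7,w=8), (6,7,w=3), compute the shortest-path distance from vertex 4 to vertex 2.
8 (path: 4 -> 2; weights 8 = 8)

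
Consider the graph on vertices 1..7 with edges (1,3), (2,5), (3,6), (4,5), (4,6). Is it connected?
No, it has 2 components: {1, 2, 3, 4, 5, 6}, {7}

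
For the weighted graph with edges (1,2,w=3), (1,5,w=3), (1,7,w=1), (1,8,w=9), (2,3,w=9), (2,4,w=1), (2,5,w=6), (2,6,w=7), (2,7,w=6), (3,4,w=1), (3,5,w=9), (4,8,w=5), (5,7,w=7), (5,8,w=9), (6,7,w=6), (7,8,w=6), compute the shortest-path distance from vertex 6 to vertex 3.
9 (path: 6 -> 2 -> 4 -> 3; weights 7 + 1 + 1 = 9)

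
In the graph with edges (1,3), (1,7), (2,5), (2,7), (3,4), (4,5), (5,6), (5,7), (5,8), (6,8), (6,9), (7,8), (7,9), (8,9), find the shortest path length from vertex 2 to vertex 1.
2 (path: 2 -> 7 -> 1, 2 edges)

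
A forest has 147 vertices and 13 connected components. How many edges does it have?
134 (Each of the 13 component trees on V_i vertices has V_i - 1 edges; summing gives V - C = 147 - 13 = 134)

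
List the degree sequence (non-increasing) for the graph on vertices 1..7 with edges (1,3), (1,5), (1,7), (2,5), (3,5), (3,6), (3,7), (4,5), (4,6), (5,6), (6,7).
[5, 4, 4, 3, 3, 2, 1] (degrees: deg(1)=3, deg(2)=1, deg(3)=4, deg(4)=2, deg(5)=5, deg(6)=4, deg(7)=3)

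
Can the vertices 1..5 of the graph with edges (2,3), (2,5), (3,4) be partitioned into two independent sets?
Yes. Partition: {1, 2, 4}, {3, 5}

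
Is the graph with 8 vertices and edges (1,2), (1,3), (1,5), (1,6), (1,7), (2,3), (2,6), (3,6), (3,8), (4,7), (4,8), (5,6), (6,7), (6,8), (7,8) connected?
Yes (BFS from 1 visits [1, 2, 3, 5, 6, 7, 8, 4] — all 8 vertices reached)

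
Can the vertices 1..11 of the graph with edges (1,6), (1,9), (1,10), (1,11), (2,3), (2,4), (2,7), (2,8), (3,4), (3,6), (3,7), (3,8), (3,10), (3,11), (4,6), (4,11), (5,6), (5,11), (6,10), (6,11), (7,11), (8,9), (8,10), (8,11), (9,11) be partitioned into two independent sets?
No (odd cycle of length 3: 10 -> 1 -> 6 -> 10)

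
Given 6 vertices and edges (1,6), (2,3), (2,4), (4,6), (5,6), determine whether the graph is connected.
Yes (BFS from 1 visits [1, 6, 4, 5, 2, 3] — all 6 vertices reached)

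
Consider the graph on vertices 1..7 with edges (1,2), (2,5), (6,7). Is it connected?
No, it has 4 components: {1, 2, 5}, {3}, {4}, {6, 7}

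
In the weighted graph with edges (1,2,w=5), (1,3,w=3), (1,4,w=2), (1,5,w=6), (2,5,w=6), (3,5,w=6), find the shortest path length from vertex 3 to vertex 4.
5 (path: 3 -> 1 -> 4; weights 3 + 2 = 5)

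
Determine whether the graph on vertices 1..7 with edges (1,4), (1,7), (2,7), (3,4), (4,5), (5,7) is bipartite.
Yes. Partition: {1, 2, 3, 5, 6}, {4, 7}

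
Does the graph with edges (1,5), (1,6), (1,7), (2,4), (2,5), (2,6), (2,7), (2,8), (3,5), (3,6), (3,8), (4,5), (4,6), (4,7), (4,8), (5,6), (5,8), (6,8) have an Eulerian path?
No (6 vertices have odd degree: {1, 2, 3, 4, 7, 8}; Eulerian path requires 0 or 2)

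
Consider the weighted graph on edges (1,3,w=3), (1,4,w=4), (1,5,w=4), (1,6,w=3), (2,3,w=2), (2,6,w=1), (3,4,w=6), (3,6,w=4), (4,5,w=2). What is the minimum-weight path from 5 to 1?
4 (path: 5 -> 1; weights 4 = 4)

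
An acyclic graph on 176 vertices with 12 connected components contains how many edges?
164 (Each of the 12 component trees on V_i vertices has V_i - 1 edges; summing gives V - C = 176 - 12 = 164)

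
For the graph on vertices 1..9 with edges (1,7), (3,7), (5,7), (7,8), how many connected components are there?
5 (components: {1, 3, 5, 7, 8}, {2}, {4}, {6}, {9})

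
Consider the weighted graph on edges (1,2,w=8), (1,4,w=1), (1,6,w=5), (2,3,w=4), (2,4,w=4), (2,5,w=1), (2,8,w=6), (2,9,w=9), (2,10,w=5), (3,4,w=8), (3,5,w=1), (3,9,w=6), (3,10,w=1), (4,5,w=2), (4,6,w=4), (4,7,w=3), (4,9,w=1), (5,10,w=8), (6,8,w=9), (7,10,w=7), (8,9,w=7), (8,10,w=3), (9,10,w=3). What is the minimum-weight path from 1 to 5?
3 (path: 1 -> 4 -> 5; weights 1 + 2 = 3)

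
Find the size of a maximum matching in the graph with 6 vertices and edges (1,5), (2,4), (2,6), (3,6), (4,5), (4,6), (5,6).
3 (matching: (1,5), (2,4), (3,6); upper bound floor(n/2) = floor(6/2) = 3)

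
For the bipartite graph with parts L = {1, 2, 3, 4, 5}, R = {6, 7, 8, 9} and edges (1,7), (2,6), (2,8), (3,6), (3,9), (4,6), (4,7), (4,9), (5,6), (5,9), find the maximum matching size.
4 (matching: (1,7), (2,8), (3,9), (4,6); upper bound min(|L|,|R|) = min(5,4) = 4)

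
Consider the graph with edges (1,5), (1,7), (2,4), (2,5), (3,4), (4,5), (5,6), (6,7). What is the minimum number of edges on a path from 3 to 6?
3 (path: 3 -> 4 -> 5 -> 6, 3 edges)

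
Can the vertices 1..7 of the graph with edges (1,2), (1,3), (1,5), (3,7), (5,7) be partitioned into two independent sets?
Yes. Partition: {1, 4, 6, 7}, {2, 3, 5}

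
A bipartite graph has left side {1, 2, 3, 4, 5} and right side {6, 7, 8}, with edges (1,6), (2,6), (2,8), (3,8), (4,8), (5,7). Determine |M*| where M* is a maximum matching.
3 (matching: (1,6), (2,8), (5,7); upper bound min(|L|,|R|) = min(5,3) = 3)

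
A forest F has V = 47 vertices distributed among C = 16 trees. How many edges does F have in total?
31 (Each of the 16 component trees on V_i vertices has V_i - 1 edges; summing gives V - C = 47 - 16 = 31)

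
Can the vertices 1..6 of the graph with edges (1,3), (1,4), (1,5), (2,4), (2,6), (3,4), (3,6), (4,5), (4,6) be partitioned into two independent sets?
No (odd cycle of length 3: 4 -> 1 -> 3 -> 4)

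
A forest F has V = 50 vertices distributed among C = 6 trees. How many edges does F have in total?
44 (Each of the 6 component trees on V_i vertices has V_i - 1 edges; summing gives V - C = 50 - 6 = 44)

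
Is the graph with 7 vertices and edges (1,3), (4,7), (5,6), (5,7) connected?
No, it has 3 components: {1, 3}, {2}, {4, 5, 6, 7}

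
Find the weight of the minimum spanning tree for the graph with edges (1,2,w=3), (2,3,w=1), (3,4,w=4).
8 (MST edges: (1,2,w=3), (2,3,w=1), (3,4,w=4); sum of weights 3 + 1 + 4 = 8)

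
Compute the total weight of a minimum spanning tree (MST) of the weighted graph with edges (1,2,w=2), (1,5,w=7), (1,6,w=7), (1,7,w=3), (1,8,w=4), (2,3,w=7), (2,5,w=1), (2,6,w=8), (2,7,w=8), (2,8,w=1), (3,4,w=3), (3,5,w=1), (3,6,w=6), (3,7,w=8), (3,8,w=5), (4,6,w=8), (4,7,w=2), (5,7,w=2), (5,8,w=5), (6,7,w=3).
12 (MST edges: (1,2,w=2), (2,5,w=1), (2,8,w=1), (3,5,w=1), (4,7,w=2), (5,7,w=2), (6,7,w=3); sum of weights 2 + 1 + 1 + 1 + 2 + 2 + 3 = 12)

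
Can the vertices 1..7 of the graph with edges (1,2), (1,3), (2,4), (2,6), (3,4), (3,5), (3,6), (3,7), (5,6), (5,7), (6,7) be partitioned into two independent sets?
No (odd cycle of length 3: 6 -> 3 -> 5 -> 6)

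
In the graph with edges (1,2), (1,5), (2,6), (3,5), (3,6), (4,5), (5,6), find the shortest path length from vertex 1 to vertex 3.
2 (path: 1 -> 5 -> 3, 2 edges)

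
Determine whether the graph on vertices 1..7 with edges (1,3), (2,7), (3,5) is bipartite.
Yes. Partition: {1, 2, 4, 5, 6}, {3, 7}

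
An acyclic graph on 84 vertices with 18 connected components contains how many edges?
66 (Each of the 18 component trees on V_i vertices has V_i - 1 edges; summing gives V - C = 84 - 18 = 66)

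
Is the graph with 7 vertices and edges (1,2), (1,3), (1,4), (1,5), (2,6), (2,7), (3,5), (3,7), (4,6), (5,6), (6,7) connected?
Yes (BFS from 1 visits [1, 2, 3, 4, 5, 6, 7] — all 7 vertices reached)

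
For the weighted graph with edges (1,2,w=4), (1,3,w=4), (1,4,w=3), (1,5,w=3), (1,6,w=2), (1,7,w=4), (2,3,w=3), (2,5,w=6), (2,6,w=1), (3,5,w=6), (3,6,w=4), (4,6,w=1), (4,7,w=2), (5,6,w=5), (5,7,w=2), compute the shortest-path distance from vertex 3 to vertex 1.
4 (path: 3 -> 1; weights 4 = 4)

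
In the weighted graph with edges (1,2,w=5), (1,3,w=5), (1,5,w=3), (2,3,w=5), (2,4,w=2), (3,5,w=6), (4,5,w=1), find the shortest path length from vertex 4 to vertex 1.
4 (path: 4 -> 5 -> 1; weights 1 + 3 = 4)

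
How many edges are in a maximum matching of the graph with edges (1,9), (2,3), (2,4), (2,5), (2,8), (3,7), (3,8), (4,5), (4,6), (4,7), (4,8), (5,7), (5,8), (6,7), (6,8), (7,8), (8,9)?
4 (matching: (2,5), (3,7), (4,6), (8,9); upper bound floor(n/2) = floor(9/2) = 4)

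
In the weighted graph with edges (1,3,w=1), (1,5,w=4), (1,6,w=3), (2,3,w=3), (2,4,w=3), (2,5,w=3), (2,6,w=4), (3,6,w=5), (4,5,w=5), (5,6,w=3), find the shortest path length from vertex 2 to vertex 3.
3 (path: 2 -> 3; weights 3 = 3)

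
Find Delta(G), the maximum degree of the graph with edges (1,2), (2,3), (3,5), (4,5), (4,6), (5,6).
3 (attained at vertex 5)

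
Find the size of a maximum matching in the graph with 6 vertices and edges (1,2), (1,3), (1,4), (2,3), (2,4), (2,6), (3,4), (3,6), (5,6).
3 (matching: (1,4), (2,3), (5,6); upper bound floor(n/2) = floor(6/2) = 3)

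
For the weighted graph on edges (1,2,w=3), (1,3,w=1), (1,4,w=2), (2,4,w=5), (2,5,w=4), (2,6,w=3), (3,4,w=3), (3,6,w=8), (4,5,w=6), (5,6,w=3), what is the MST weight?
12 (MST edges: (1,2,w=3), (1,3,w=1), (1,4,w=2), (2,6,w=3), (5,6,w=3); sum of weights 3 + 1 + 2 + 3 + 3 = 12)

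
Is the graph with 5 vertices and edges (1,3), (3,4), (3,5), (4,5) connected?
No, it has 2 components: {1, 3, 4, 5}, {2}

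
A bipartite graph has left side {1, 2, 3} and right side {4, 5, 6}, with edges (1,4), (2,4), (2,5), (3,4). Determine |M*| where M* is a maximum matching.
2 (matching: (1,4), (2,5); upper bound min(|L|,|R|) = min(3,3) = 3)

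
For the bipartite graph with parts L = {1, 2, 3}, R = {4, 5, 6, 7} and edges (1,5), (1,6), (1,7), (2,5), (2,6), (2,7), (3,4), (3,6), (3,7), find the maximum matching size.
3 (matching: (1,7), (2,5), (3,6); upper bound min(|L|,|R|) = min(3,4) = 3)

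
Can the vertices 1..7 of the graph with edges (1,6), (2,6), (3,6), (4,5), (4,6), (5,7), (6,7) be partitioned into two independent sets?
Yes. Partition: {1, 2, 3, 4, 7}, {5, 6}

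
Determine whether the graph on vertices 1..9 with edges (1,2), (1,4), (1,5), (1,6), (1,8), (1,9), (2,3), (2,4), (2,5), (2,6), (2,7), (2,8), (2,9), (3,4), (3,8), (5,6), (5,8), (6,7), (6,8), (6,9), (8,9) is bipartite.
No (odd cycle of length 3: 2 -> 1 -> 6 -> 2)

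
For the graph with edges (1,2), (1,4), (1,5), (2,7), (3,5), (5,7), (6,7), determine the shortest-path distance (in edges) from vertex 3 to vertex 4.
3 (path: 3 -> 5 -> 1 -> 4, 3 edges)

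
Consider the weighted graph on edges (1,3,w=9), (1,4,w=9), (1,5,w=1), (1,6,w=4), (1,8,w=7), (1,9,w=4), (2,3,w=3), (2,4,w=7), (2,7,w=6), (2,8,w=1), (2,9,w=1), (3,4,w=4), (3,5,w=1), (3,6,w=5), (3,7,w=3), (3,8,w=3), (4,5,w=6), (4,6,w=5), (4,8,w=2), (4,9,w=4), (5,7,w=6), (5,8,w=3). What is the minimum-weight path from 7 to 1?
5 (path: 7 -> 3 -> 5 -> 1; weights 3 + 1 + 1 = 5)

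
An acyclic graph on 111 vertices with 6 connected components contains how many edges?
105 (Each of the 6 component trees on V_i vertices has V_i - 1 edges; summing gives V - C = 111 - 6 = 105)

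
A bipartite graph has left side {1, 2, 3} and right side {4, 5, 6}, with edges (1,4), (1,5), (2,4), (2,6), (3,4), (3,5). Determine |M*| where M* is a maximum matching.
3 (matching: (1,5), (2,6), (3,4); upper bound min(|L|,|R|) = min(3,3) = 3)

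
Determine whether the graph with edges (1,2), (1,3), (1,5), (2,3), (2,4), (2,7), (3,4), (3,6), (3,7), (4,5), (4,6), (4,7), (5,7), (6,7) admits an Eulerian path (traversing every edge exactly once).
No (6 vertices have odd degree: {1, 3, 4, 5, 6, 7}; Eulerian path requires 0 or 2)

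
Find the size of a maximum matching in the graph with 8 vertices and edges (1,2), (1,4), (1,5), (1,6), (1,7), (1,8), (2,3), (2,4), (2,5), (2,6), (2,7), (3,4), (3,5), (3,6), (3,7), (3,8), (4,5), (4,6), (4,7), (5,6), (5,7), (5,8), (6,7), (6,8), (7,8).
4 (matching: (1,7), (2,6), (3,4), (5,8); upper bound floor(n/2) = floor(8/2) = 4)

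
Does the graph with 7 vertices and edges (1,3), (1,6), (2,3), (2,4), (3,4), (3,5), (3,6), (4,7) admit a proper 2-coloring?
No (odd cycle of length 3: 3 -> 1 -> 6 -> 3)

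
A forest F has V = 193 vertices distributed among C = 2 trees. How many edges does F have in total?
191 (Each of the 2 component trees on V_i vertices has V_i - 1 edges; summing gives V - C = 193 - 2 = 191)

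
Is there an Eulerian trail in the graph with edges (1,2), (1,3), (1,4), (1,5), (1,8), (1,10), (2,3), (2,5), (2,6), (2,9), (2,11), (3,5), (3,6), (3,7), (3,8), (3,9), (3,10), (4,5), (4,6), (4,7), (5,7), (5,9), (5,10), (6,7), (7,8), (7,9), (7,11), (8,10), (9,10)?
No (4 vertices have odd degree: {5, 7, 9, 10}; Eulerian path requires 0 or 2)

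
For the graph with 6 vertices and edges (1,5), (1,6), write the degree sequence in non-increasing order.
[2, 1, 1, 0, 0, 0] (degrees: deg(1)=2, deg(2)=0, deg(3)=0, deg(4)=0, deg(5)=1, deg(6)=1)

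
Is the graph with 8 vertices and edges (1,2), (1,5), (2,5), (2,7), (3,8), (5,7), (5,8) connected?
No, it has 3 components: {1, 2, 3, 5, 7, 8}, {4}, {6}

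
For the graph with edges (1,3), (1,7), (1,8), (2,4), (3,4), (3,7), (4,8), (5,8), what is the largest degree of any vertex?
3 (attained at vertices 1, 3, 4, 8)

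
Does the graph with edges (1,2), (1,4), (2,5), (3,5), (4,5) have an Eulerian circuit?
No (2 vertices have odd degree: {3, 5}; Eulerian circuit requires 0)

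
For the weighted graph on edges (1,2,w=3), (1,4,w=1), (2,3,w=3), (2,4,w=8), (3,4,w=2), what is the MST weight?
6 (MST edges: (1,2,w=3), (1,4,w=1), (3,4,w=2); sum of weights 3 + 1 + 2 = 6)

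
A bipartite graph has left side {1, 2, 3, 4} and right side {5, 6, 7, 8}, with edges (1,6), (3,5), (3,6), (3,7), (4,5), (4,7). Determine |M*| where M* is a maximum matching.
3 (matching: (1,6), (3,7), (4,5); upper bound min(|L|,|R|) = min(4,4) = 4)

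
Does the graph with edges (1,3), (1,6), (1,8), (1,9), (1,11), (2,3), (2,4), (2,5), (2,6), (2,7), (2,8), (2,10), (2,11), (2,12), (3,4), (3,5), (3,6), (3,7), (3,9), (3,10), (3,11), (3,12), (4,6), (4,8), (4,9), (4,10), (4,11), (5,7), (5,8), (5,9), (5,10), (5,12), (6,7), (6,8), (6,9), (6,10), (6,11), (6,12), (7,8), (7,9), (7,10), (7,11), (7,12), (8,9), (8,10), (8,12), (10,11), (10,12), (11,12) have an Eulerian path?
No (8 vertices have odd degree: {1, 2, 4, 5, 7, 8, 9, 10}; Eulerian path requires 0 or 2)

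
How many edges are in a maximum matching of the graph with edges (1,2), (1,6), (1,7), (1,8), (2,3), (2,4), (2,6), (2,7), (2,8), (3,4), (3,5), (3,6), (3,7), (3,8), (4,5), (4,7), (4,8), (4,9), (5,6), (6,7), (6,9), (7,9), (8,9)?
4 (matching: (1,6), (2,8), (4,5), (7,9); upper bound floor(n/2) = floor(9/2) = 4)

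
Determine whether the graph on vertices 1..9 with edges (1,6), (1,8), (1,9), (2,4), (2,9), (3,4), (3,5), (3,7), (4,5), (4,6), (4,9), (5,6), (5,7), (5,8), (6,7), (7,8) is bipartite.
No (odd cycle of length 3: 7 -> 6 -> 5 -> 7)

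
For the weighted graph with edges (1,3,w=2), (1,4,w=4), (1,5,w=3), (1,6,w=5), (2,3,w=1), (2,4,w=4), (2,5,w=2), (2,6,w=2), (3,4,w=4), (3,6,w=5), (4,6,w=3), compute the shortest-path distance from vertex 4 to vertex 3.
4 (path: 4 -> 3; weights 4 = 4)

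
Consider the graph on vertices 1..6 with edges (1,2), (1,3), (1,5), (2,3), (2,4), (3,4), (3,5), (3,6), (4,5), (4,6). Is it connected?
Yes (BFS from 1 visits [1, 2, 3, 5, 4, 6] — all 6 vertices reached)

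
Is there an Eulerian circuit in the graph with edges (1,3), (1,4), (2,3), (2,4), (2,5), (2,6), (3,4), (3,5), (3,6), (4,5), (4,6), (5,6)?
No (2 vertices have odd degree: {3, 4}; Eulerian circuit requires 0)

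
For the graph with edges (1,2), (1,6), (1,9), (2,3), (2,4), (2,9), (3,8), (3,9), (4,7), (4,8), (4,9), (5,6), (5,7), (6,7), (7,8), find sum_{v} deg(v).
30 (handshake: sum of degrees = 2|E| = 2 x 15 = 30)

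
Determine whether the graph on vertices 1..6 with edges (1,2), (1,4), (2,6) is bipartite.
Yes. Partition: {1, 3, 5, 6}, {2, 4}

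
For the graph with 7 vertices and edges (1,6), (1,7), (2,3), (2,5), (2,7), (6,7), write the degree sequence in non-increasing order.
[3, 3, 2, 2, 1, 1, 0] (degrees: deg(1)=2, deg(2)=3, deg(3)=1, deg(4)=0, deg(5)=1, deg(6)=2, deg(7)=3)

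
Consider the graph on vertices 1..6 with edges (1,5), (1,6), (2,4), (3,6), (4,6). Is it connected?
Yes (BFS from 1 visits [1, 5, 6, 3, 4, 2] — all 6 vertices reached)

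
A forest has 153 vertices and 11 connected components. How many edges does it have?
142 (Each of the 11 component trees on V_i vertices has V_i - 1 edges; summing gives V - C = 153 - 11 = 142)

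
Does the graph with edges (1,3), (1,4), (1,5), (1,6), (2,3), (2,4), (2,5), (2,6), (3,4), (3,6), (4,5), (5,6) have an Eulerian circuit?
Yes (the graph is connected and all 6 vertices have even degree)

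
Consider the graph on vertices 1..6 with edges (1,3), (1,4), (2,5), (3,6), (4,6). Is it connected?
No, it has 2 components: {1, 3, 4, 6}, {2, 5}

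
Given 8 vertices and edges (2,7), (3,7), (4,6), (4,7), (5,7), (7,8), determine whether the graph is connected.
No, it has 2 components: {1}, {2, 3, 4, 5, 6, 7, 8}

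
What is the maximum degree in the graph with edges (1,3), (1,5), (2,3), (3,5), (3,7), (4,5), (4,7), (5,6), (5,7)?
5 (attained at vertex 5)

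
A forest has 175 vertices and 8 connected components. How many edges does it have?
167 (Each of the 8 component trees on V_i vertices has V_i - 1 edges; summing gives V - C = 175 - 8 = 167)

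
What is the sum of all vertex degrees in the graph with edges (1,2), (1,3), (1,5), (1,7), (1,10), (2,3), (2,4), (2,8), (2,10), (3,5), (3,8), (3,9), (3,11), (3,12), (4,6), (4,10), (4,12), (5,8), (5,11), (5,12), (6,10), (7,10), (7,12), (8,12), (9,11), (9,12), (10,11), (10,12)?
56 (handshake: sum of degrees = 2|E| = 2 x 28 = 56)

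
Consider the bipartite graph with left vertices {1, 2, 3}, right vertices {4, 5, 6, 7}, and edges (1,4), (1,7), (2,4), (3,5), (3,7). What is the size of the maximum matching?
3 (matching: (1,7), (2,4), (3,5); upper bound min(|L|,|R|) = min(3,4) = 3)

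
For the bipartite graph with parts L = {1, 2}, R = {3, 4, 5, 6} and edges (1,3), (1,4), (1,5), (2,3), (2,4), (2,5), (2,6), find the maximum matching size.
2 (matching: (1,5), (2,6); upper bound min(|L|,|R|) = min(2,4) = 2)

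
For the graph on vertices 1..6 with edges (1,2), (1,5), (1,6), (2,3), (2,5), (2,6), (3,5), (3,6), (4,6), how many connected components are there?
1 (components: {1, 2, 3, 4, 5, 6})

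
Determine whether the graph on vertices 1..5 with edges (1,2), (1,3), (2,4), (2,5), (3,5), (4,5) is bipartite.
No (odd cycle of length 5: 5 -> 3 -> 1 -> 2 -> 4 -> 5)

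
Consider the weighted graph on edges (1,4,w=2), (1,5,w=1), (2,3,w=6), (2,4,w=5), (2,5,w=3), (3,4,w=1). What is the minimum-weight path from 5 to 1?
1 (path: 5 -> 1; weights 1 = 1)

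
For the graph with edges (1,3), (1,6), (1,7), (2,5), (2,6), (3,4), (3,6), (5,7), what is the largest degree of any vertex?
3 (attained at vertices 1, 3, 6)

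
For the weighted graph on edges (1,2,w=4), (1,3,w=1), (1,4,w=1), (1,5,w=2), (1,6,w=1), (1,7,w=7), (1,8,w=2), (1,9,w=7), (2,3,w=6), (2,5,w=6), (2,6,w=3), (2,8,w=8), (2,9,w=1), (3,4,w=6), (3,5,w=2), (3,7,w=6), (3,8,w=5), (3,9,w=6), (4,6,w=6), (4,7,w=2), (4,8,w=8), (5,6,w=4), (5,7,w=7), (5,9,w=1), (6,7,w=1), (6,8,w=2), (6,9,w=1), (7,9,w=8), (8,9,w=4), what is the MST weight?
9 (MST edges: (1,3,w=1), (1,4,w=1), (1,6,w=1), (1,8,w=2), (2,9,w=1), (5,9,w=1), (6,7,w=1), (6,9,w=1); sum of weights 1 + 1 + 1 + 2 + 1 + 1 + 1 + 1 = 9)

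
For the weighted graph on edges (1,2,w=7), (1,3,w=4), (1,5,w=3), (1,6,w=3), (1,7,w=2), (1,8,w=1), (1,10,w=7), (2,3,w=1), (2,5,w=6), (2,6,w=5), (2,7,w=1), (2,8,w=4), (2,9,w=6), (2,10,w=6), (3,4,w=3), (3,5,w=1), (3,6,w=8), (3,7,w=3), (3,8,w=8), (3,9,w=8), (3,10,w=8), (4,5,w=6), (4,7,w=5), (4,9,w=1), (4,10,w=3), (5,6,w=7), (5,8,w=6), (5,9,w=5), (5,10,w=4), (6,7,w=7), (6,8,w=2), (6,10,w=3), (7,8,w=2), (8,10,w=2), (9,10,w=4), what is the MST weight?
14 (MST edges: (1,7,w=2), (1,8,w=1), (2,3,w=1), (2,7,w=1), (3,4,w=3), (3,5,w=1), (4,9,w=1), (6,8,w=2), (8,10,w=2); sum of weights 2 + 1 + 1 + 1 + 3 + 1 + 1 + 2 + 2 = 14)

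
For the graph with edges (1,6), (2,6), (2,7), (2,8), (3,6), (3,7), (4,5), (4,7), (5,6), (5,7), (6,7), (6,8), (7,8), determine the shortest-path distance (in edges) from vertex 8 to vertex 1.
2 (path: 8 -> 6 -> 1, 2 edges)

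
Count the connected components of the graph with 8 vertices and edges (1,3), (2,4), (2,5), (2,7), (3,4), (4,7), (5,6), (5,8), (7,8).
1 (components: {1, 2, 3, 4, 5, 6, 7, 8})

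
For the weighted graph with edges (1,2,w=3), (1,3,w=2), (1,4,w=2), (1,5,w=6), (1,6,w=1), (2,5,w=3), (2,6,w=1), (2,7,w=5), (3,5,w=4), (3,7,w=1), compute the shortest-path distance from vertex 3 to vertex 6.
3 (path: 3 -> 1 -> 6; weights 2 + 1 = 3)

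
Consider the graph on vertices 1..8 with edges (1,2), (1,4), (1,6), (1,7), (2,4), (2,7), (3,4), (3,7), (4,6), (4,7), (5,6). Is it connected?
No, it has 2 components: {1, 2, 3, 4, 5, 6, 7}, {8}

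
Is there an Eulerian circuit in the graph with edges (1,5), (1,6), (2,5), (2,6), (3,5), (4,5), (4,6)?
No (2 vertices have odd degree: {3, 6}; Eulerian circuit requires 0)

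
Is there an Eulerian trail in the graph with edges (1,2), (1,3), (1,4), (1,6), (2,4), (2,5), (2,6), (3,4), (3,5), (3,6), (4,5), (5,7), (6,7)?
Yes — and in fact it has an Eulerian circuit (the graph is connected and all 7 vertices have even degree)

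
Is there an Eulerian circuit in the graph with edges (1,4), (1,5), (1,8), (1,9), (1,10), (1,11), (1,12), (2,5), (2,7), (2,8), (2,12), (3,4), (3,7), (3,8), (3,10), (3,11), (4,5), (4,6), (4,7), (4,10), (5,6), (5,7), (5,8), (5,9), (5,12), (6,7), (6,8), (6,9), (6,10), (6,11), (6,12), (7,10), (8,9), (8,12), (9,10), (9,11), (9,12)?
No (4 vertices have odd degree: {1, 3, 8, 9}; Eulerian circuit requires 0)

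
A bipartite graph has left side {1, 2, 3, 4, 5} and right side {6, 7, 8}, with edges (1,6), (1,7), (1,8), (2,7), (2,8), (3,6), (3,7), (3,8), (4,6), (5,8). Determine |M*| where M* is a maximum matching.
3 (matching: (1,8), (2,7), (3,6); upper bound min(|L|,|R|) = min(5,3) = 3)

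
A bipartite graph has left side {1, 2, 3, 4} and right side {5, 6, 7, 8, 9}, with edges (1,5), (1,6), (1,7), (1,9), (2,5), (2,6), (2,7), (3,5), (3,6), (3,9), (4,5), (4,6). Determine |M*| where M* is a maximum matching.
4 (matching: (1,9), (2,7), (3,6), (4,5); upper bound min(|L|,|R|) = min(4,5) = 4)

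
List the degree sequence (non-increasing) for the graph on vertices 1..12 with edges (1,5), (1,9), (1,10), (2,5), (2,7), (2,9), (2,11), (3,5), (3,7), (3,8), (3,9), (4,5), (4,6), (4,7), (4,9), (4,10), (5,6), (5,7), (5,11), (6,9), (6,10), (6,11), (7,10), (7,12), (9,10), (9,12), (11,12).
[7, 7, 6, 5, 5, 5, 4, 4, 4, 3, 3, 1] (degrees: deg(1)=3, deg(2)=4, deg(3)=4, deg(4)=5, deg(5)=7, deg(6)=5, deg(7)=6, deg(8)=1, deg(9)=7, deg(10)=5, deg(11)=4, deg(12)=3)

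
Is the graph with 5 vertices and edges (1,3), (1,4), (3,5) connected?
No, it has 2 components: {1, 3, 4, 5}, {2}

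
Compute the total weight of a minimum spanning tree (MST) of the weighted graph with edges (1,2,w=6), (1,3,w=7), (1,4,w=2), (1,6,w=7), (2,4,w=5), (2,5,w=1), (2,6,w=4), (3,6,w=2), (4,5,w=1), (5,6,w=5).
10 (MST edges: (1,4,w=2), (2,5,w=1), (2,6,w=4), (3,6,w=2), (4,5,w=1); sum of weights 2 + 1 + 4 + 2 + 1 = 10)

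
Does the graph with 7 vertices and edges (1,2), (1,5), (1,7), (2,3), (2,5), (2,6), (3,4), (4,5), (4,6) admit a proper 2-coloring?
No (odd cycle of length 3: 2 -> 1 -> 5 -> 2)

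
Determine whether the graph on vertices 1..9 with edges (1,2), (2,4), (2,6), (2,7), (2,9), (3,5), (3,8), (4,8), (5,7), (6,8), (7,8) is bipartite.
Yes. Partition: {1, 3, 4, 6, 7, 9}, {2, 5, 8}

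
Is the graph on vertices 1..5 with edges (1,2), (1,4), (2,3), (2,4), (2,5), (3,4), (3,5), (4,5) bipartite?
No (odd cycle of length 3: 4 -> 1 -> 2 -> 4)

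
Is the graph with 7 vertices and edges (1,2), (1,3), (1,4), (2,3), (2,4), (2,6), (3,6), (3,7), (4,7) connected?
No, it has 2 components: {1, 2, 3, 4, 6, 7}, {5}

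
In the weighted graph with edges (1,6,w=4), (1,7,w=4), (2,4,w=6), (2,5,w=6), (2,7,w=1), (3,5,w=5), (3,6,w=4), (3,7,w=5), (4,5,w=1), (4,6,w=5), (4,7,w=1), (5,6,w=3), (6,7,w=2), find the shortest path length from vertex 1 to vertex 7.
4 (path: 1 -> 7; weights 4 = 4)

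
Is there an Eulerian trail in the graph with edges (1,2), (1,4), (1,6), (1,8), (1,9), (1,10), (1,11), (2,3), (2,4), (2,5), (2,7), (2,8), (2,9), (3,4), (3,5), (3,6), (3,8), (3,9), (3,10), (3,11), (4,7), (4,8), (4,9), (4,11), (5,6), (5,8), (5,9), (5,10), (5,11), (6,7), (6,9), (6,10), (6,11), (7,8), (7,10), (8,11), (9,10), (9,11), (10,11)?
No (8 vertices have odd degree: {1, 2, 4, 5, 6, 7, 8, 10}; Eulerian path requires 0 or 2)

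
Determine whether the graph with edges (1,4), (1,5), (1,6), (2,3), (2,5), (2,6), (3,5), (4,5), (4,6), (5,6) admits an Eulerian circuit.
No (4 vertices have odd degree: {1, 2, 4, 5}; Eulerian circuit requires 0)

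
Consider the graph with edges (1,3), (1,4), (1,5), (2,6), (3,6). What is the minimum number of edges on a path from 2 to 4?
4 (path: 2 -> 6 -> 3 -> 1 -> 4, 4 edges)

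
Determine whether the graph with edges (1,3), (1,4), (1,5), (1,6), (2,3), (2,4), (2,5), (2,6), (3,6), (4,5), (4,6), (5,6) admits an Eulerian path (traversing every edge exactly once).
Yes (the graph is connected and exactly 2 vertices have odd degree: {3, 6}; any Eulerian path must start and end at those)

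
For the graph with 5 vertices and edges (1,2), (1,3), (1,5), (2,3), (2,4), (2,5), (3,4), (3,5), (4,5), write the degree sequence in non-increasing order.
[4, 4, 4, 3, 3] (degrees: deg(1)=3, deg(2)=4, deg(3)=4, deg(4)=3, deg(5)=4)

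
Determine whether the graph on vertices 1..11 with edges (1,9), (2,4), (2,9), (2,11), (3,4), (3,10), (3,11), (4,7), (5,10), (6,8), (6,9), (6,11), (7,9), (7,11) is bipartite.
Yes. Partition: {1, 2, 3, 5, 6, 7}, {4, 8, 9, 10, 11}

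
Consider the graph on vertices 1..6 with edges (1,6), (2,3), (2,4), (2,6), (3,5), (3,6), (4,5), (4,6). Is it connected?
Yes (BFS from 1 visits [1, 6, 2, 3, 4, 5] — all 6 vertices reached)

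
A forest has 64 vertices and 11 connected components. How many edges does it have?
53 (Each of the 11 component trees on V_i vertices has V_i - 1 edges; summing gives V - C = 64 - 11 = 53)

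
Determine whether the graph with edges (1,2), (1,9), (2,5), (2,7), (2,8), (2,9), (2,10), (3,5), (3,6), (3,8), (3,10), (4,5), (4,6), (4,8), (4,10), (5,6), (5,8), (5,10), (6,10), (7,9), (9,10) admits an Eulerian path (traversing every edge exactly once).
Yes — and in fact it has an Eulerian circuit (the graph is connected and all 10 vertices have even degree)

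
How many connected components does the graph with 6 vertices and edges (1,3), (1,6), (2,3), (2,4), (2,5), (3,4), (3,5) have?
1 (components: {1, 2, 3, 4, 5, 6})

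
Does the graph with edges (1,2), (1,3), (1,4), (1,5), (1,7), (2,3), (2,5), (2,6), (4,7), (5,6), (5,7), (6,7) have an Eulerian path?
Yes (the graph is connected and exactly 2 vertices have odd degree: {1, 6}; any Eulerian path must start and end at those)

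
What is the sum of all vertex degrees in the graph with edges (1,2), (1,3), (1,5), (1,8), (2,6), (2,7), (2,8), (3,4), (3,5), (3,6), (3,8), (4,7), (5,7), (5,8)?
28 (handshake: sum of degrees = 2|E| = 2 x 14 = 28)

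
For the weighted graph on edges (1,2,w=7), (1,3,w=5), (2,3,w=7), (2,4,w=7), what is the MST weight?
19 (MST edges: (1,2,w=7), (1,3,w=5), (2,4,w=7); sum of weights 7 + 5 + 7 = 19)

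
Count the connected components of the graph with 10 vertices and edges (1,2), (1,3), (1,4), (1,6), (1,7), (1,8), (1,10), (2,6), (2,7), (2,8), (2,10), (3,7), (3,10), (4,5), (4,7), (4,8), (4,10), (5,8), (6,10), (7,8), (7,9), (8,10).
1 (components: {1, 2, 3, 4, 5, 6, 7, 8, 9, 10})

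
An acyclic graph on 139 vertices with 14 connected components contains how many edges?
125 (Each of the 14 component trees on V_i vertices has V_i - 1 edges; summing gives V - C = 139 - 14 = 125)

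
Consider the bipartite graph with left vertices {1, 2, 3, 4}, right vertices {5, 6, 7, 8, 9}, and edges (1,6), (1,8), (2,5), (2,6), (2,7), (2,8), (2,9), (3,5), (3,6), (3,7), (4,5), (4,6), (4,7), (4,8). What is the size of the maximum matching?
4 (matching: (1,8), (2,9), (3,7), (4,6); upper bound min(|L|,|R|) = min(4,5) = 4)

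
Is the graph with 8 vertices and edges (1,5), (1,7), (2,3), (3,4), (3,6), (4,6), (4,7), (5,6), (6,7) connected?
No, it has 2 components: {1, 2, 3, 4, 5, 6, 7}, {8}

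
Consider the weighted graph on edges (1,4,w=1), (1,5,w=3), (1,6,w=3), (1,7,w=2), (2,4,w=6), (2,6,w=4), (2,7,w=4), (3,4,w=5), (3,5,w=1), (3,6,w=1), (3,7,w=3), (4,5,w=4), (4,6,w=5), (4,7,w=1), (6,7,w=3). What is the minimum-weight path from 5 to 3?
1 (path: 5 -> 3; weights 1 = 1)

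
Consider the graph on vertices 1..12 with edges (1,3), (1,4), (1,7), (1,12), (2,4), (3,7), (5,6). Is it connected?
No, it has 6 components: {1, 2, 3, 4, 7, 12}, {5, 6}, {8}, {9}, {10}, {11}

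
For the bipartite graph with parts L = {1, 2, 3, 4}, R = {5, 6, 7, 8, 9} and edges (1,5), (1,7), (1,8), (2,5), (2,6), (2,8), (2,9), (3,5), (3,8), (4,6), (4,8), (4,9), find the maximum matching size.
4 (matching: (1,7), (2,9), (3,8), (4,6); upper bound min(|L|,|R|) = min(4,5) = 4)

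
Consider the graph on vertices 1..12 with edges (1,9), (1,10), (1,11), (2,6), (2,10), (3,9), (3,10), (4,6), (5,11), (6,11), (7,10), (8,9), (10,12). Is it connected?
Yes (BFS from 1 visits [1, 9, 10, 11, 3, 8, 2, 7, 12, 5, 6, 4] — all 12 vertices reached)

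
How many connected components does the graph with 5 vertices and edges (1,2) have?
4 (components: {1, 2}, {3}, {4}, {5})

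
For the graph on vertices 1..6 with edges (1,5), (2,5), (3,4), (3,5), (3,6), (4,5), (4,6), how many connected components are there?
1 (components: {1, 2, 3, 4, 5, 6})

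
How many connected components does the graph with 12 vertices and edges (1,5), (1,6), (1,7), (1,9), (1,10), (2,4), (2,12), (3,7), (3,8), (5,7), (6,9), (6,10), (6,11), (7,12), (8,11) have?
1 (components: {1, 2, 3, 4, 5, 6, 7, 8, 9, 10, 11, 12})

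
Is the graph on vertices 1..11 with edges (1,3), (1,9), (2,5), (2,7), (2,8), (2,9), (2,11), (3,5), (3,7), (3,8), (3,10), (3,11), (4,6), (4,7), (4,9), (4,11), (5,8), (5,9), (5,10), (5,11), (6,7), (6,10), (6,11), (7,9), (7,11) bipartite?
No (odd cycle of length 5: 11 -> 3 -> 1 -> 9 -> 2 -> 11)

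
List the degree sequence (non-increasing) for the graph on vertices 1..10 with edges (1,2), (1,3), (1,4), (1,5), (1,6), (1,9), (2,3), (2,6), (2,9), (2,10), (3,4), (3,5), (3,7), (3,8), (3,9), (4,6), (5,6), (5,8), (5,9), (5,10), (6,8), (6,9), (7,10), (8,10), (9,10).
[7, 6, 6, 6, 6, 5, 5, 4, 3, 2] (degrees: deg(1)=6, deg(2)=5, deg(3)=7, deg(4)=3, deg(5)=6, deg(6)=6, deg(7)=2, deg(8)=4, deg(9)=6, deg(10)=5)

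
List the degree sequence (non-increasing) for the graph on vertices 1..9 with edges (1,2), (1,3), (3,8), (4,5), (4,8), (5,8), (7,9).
[3, 2, 2, 2, 2, 1, 1, 1, 0] (degrees: deg(1)=2, deg(2)=1, deg(3)=2, deg(4)=2, deg(5)=2, deg(6)=0, deg(7)=1, deg(8)=3, deg(9)=1)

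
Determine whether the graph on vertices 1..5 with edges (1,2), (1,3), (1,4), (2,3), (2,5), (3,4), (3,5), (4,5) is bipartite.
No (odd cycle of length 3: 3 -> 1 -> 4 -> 3)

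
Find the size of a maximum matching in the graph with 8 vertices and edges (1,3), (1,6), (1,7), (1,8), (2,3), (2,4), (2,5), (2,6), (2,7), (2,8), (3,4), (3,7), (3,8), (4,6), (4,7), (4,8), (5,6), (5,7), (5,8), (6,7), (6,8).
4 (matching: (1,8), (2,4), (3,7), (5,6); upper bound floor(n/2) = floor(8/2) = 4)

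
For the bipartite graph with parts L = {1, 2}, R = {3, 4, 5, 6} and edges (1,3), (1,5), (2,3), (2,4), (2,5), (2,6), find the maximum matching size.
2 (matching: (1,5), (2,6); upper bound min(|L|,|R|) = min(2,4) = 2)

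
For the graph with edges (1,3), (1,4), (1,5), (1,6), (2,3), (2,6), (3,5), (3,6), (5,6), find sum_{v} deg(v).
18 (handshake: sum of degrees = 2|E| = 2 x 9 = 18)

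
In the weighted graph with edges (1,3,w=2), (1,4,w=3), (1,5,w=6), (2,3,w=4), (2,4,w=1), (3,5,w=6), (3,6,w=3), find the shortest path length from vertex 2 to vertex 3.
4 (path: 2 -> 3; weights 4 = 4)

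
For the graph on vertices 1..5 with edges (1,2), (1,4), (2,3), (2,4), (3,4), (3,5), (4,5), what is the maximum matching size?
2 (matching: (2,3), (4,5); upper bound floor(n/2) = floor(5/2) = 2)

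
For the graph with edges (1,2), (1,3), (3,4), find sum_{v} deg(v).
6 (handshake: sum of degrees = 2|E| = 2 x 3 = 6)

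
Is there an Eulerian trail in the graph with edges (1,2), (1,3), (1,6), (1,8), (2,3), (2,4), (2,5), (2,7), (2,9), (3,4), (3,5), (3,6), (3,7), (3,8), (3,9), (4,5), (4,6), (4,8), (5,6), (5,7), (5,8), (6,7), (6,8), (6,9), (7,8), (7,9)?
Yes (the graph is connected and exactly 2 vertices have odd degree: {4, 6}; any Eulerian path must start and end at those)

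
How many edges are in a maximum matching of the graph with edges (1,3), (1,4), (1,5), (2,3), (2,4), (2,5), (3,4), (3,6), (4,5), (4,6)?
3 (matching: (1,5), (2,4), (3,6); upper bound floor(n/2) = floor(6/2) = 3)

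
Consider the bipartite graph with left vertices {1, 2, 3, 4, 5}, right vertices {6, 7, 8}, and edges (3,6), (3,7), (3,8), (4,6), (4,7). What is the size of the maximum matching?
2 (matching: (3,8), (4,7); upper bound min(|L|,|R|) = min(5,3) = 3)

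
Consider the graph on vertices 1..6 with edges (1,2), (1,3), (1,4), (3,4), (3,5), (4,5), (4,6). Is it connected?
Yes (BFS from 1 visits [1, 2, 3, 4, 5, 6] — all 6 vertices reached)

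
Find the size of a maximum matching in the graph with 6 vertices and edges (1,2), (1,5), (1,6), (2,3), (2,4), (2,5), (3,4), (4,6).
3 (matching: (1,5), (2,3), (4,6); upper bound floor(n/2) = floor(6/2) = 3)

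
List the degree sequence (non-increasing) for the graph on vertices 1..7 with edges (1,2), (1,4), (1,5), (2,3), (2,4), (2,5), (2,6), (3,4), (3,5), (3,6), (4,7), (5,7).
[5, 4, 4, 4, 3, 2, 2] (degrees: deg(1)=3, deg(2)=5, deg(3)=4, deg(4)=4, deg(5)=4, deg(6)=2, deg(7)=2)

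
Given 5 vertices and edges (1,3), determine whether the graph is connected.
No, it has 4 components: {1, 3}, {2}, {4}, {5}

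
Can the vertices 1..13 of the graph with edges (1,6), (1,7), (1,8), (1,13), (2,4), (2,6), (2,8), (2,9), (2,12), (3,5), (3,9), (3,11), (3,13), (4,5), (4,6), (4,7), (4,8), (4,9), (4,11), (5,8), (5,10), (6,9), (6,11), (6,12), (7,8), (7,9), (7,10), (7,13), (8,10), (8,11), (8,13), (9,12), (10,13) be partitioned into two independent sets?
No (odd cycle of length 3: 7 -> 1 -> 8 -> 7)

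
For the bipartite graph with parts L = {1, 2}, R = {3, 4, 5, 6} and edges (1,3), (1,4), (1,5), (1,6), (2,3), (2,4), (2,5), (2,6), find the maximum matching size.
2 (matching: (1,6), (2,5); upper bound min(|L|,|R|) = min(2,4) = 2)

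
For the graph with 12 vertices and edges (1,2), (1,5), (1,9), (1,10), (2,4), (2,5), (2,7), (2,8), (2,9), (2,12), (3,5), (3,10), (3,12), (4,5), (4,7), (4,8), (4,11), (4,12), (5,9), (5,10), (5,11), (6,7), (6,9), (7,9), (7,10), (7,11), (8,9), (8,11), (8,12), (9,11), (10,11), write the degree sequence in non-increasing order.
[7, 7, 7, 6, 6, 6, 5, 5, 4, 4, 3, 2] (degrees: deg(1)=4, deg(2)=7, deg(3)=3, deg(4)=6, deg(5)=7, deg(6)=2, deg(7)=6, deg(8)=5, deg(9)=7, deg(10)=5, deg(11)=6, deg(12)=4)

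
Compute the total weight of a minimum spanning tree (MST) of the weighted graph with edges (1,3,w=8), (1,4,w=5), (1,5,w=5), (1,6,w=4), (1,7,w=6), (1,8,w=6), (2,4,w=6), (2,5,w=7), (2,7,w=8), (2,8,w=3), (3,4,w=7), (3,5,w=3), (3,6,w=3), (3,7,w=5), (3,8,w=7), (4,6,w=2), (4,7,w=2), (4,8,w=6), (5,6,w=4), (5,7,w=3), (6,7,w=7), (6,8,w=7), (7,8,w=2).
19 (MST edges: (1,6,w=4), (2,8,w=3), (3,5,w=3), (3,6,w=3), (4,6,w=2), (4,7,w=2), (7,8,w=2); sum of weights 4 + 3 + 3 + 3 + 2 + 2 + 2 = 19)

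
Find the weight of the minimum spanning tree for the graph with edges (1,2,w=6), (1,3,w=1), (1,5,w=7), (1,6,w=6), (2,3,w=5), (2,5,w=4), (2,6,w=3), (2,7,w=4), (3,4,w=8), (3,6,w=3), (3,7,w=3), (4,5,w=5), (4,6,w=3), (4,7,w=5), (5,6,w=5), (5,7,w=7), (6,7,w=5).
17 (MST edges: (1,3,w=1), (2,5,w=4), (2,6,w=3), (3,6,w=3), (3,7,w=3), (4,6,w=3); sum of weights 1 + 4 + 3 + 3 + 3 + 3 = 17)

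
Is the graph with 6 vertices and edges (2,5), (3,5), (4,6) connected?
No, it has 3 components: {1}, {2, 3, 5}, {4, 6}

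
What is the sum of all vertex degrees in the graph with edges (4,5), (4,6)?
4 (handshake: sum of degrees = 2|E| = 2 x 2 = 4)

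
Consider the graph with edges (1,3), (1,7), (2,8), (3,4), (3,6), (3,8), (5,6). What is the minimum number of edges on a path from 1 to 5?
3 (path: 1 -> 3 -> 6 -> 5, 3 edges)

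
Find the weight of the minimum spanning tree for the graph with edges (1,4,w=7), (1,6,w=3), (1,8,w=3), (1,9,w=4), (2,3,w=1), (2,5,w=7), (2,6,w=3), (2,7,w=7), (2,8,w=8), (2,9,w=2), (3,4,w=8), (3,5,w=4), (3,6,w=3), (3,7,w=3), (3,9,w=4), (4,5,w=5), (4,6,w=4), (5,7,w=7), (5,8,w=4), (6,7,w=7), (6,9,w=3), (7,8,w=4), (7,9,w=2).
22 (MST edges: (1,6,w=3), (1,8,w=3), (2,3,w=1), (2,6,w=3), (2,9,w=2), (3,5,w=4), (4,6,w=4), (7,9,w=2); sum of weights 3 + 3 + 1 + 3 + 2 + 4 + 4 + 2 = 22)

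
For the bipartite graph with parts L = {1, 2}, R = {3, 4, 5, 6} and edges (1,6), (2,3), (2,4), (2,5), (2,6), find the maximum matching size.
2 (matching: (1,6), (2,5); upper bound min(|L|,|R|) = min(2,4) = 2)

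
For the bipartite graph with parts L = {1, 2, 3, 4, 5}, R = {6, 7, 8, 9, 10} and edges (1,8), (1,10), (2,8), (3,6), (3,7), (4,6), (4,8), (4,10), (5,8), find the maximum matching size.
4 (matching: (1,10), (2,8), (3,7), (4,6); upper bound min(|L|,|R|) = min(5,5) = 5)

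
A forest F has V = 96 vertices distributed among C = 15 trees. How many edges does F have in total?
81 (Each of the 15 component trees on V_i vertices has V_i - 1 edges; summing gives V - C = 96 - 15 = 81)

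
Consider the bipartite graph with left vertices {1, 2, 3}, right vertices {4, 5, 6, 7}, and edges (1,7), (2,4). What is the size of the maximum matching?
2 (matching: (1,7), (2,4); upper bound min(|L|,|R|) = min(3,4) = 3)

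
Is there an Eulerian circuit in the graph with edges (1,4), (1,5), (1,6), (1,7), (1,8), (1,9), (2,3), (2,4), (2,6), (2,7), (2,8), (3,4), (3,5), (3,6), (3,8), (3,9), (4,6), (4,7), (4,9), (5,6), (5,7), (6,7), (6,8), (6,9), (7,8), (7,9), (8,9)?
No (2 vertices have odd degree: {2, 7}; Eulerian circuit requires 0)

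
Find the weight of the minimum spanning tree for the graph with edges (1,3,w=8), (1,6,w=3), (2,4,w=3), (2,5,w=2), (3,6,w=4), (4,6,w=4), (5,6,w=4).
16 (MST edges: (1,6,w=3), (2,4,w=3), (2,5,w=2), (3,6,w=4), (4,6,w=4); sum of weights 3 + 3 + 2 + 4 + 4 = 16)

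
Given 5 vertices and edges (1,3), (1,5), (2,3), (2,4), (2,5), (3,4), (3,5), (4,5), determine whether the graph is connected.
Yes (BFS from 1 visits [1, 3, 5, 2, 4] — all 5 vertices reached)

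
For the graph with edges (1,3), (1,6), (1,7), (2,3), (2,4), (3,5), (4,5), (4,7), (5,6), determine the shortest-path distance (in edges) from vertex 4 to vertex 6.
2 (path: 4 -> 5 -> 6, 2 edges)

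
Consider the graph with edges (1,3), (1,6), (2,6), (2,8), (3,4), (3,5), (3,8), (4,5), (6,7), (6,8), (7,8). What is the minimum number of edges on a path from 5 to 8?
2 (path: 5 -> 3 -> 8, 2 edges)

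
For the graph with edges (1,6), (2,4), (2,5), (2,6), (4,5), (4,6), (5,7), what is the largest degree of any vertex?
3 (attained at vertices 2, 4, 5, 6)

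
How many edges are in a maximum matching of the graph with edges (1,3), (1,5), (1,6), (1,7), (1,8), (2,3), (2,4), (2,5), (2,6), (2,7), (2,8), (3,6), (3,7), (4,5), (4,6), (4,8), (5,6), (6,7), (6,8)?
4 (matching: (1,3), (2,7), (4,5), (6,8); upper bound floor(n/2) = floor(8/2) = 4)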